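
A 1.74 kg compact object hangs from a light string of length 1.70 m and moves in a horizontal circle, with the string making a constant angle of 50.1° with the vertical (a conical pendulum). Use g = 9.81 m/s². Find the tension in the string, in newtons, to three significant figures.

26.6 N

Vertically the bob has no acceleration, so T cosθ = mg.
T = mg/cosθ = 1.74 × 9.81 / cos 50.1° = 17.07/0.6414 = 26.61 N.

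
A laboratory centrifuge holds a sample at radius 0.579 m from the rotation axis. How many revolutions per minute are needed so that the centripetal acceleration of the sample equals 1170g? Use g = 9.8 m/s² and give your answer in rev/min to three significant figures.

Require ω²r = 1170g, so ω = √(1170 × 9.8/0.579) = 140.7 rad/s.
In rev/min: ω × 60/(2π) = 140.7 × 60/(2π) = 1344 rev/min.

1340 rev/min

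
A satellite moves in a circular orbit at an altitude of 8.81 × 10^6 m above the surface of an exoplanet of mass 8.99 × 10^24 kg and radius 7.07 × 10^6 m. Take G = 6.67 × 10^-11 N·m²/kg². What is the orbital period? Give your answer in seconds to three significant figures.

16200 s

r = R + h = 7.07 × 10^6 + 8.81 × 10^6 = 1.588 × 10^7 m. Gravity provides the centripetal force: G M m / r² = m v² / r ⇒ v = √(GM/r) = 6145 m/s.
T = 2πr/v = 2π × 1.588 × 10^7 / 6145 = 16240 s.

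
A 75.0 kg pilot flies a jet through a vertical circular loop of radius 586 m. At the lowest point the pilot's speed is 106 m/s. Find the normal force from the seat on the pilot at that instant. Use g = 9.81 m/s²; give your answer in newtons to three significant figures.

2170 N

At the lowest point, N points up (toward the centre) and the weight mg points down (away from the centre), so the net inward force is N − mg = mv²/r.
N = m(v²/r + g) = 75.0 × ((106)²/586 + 9.81) = 75.0 × (19.17 + 9.81) = 75.0 × 28.98 = 2174 N.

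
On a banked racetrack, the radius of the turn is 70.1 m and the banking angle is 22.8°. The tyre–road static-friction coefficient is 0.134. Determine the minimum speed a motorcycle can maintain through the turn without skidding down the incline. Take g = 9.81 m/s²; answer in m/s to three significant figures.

13.7 m/s

At the minimum speed, friction acts up the slope at its limiting value f = μN. Radially (horizontal, toward centre): N sinθ − μN cosθ = mv²/r. Vertically: N cosθ + μN sinθ = mg.
Dividing: v² = r g (sinθ − μcosθ)/(cosθ + μsinθ).
sinθ − μcosθ = 0.3875 − 0.134×0.9219 = 0.2640; cosθ + μsinθ = 0.9219 + 0.134×0.3875 = 0.9738.
v² = 70.1 × 9.81 × 0.2640/0.9738 = 186.4 m²/s², so v = 13.65 m/s.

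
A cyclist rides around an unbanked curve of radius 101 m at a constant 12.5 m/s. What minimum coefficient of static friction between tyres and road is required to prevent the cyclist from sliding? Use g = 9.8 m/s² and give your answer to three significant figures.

0.158

Friction provides the centripetal force: μ_s m g = m v²/r, so μ_s = v²/(g r) = (12.50)²/(9.8 × 101) = 156.2/989.8 = 0.1579.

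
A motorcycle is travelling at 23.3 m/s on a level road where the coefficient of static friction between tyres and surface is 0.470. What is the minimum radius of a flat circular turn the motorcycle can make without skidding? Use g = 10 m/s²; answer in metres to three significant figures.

116 m

At the limit, μ_s m g = m v²/r, so r_min = v²/(μ_s g) = (23.3)²/(0.470 × 10.0) = 542.9/4.700 = 115.5 m.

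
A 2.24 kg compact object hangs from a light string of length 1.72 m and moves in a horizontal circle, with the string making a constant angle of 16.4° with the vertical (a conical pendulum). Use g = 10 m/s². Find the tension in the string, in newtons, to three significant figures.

23.4 N

Vertically the bob has no acceleration, so T cosθ = mg.
T = mg/cosθ = 2.24 × 10.0 / cos 16.4° = 22.40/0.9593 = 23.35 N.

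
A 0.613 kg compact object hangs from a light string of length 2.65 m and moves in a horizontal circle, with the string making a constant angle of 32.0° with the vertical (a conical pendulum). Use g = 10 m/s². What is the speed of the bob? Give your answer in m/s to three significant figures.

The radius of the circle is r = L sinθ = 2.65 × sin 32.0° = 1.404 m.
Horizontally T sinθ = mv²/r and vertically T cosθ = mg, so tanθ = v²/(rg).
v = √(r g tanθ) = √(1.404 × 10.0 × 0.6249) = √8.775 = 2.962 m/s.

2.96 m/s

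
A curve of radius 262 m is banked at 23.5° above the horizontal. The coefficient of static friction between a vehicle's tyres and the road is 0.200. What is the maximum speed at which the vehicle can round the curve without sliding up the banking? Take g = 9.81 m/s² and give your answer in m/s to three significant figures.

At the maximum speed, friction acts down the slope at its limiting value f = μN. Radially (horizontal, toward centre): N sinθ + μN cosθ = mv²/r. Vertically: N cosθ − μN sinθ = mg.
Dividing: v² = r g (sinθ + μcosθ)/(cosθ − μsinθ).
sinθ + μcosθ = 0.3987 + 0.200×0.9171 = 0.5822; cosθ − μsinθ = 0.9171 − 0.200×0.3987 = 0.8373.
v² = 262 × 9.81 × 0.5822/0.8373 = 1787 m²/s², so v = 42.27 m/s.

42.3 m/s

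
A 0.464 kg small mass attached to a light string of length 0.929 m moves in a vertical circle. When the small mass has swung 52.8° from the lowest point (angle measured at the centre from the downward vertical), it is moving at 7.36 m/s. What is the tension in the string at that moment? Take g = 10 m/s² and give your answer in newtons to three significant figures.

29.9 N

Take the radial direction toward the centre of the circle as positive. The component of the weight along the string toward the centre is −mg cos φ (φ measured from the bottom), so Newton's second law along the string gives T − mg cos φ = m v²/r.
cos 52.8° = 0.6046, so T = m(v²/r + g cos φ) = 0.464 × ((7.36)²/0.929 + 10.0 × 0.6046) = 0.464 × (58.31 + (6.046)) = 0.464 × 64.36 = 29.86 N.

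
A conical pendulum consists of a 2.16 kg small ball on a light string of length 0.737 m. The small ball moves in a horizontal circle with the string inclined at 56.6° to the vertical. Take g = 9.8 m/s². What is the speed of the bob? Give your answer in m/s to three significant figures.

3.02 m/s

The radius of the circle is r = L sinθ = 0.737 × sin 56.6° = 0.6153 m.
Horizontally T sinθ = mv²/r and vertically T cosθ = mg, so tanθ = v²/(rg).
v = √(r g tanθ) = √(0.6153 × 9.8 × 1.517) = √9.145 = 3.024 m/s.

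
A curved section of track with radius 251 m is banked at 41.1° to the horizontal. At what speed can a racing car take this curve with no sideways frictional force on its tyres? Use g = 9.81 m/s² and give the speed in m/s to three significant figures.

46.3 m/s

On a frictionless banked curve, N sinθ = mv²/r and N cosθ = mg, so tanθ = v²/(rg).
v = √(r g tanθ) = √(251 × 9.81 × tan 41.1°) = √(251 × 9.81 × 0.8724) = √2148 = 46.35 m/s.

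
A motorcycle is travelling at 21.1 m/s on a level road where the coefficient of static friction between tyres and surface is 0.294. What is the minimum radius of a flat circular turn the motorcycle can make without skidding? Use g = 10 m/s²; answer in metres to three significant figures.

151 m

At the limit, μ_s m g = m v²/r, so r_min = v²/(μ_s g) = (21.1)²/(0.294 × 10.0) = 445.2/2.940 = 151.4 m.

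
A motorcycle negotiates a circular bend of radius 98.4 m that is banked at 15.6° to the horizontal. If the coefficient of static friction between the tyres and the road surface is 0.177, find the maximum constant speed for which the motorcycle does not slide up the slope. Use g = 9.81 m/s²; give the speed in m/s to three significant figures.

At the maximum speed, friction acts down the slope at its limiting value f = μN. Radially (horizontal, toward centre): N sinθ + μN cosθ = mv²/r. Vertically: N cosθ − μN sinθ = mg.
Dividing: v² = r g (sinθ + μcosθ)/(cosθ − μsinθ).
sinθ + μcosθ = 0.2689 + 0.177×0.9632 = 0.4394; cosθ − μsinθ = 0.9632 − 0.177×0.2689 = 0.9156.
v² = 98.4 × 9.81 × 0.4394/0.9156 = 463.3 m²/s², so v = 21.52 m/s.

21.5 m/s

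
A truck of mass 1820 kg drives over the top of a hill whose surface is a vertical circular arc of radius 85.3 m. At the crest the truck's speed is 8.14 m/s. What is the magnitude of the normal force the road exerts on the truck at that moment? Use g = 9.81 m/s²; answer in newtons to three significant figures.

16400 N

At the crest the centripetal acceleration points downward (toward the centre of the arc), so mg − N = mv²/r.
N = m(g − v²/r) = 1820 × (9.81 − (8.14)²/85.3) = 1820 × (9.81 − 0.7768) = 1820 × 9.033 = 16440 N.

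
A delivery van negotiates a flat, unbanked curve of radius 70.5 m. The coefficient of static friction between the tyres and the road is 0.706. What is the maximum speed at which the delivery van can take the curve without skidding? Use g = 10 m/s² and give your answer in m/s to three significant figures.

Friction provides the centripetal force on a flat curve. At maximum speed it is at its limiting value: μ_s m g = m v²/r.
Mass cancels: v_max = √(μ_s g r) = √(0.706 × 10.0 × 70.5) = √497.7 = 22.31 m/s.

22.3 m/s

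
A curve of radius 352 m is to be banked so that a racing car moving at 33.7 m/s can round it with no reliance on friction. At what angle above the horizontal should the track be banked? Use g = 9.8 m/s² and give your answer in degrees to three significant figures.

18.2°

For a frictionless banked turn: horizontally N sinθ = mv²/r and vertically N cosθ = mg.
Dividing: tanθ = v²/(r g) = (33.7)²/(352 × 9.8) = 1136/3450 = 0.3292.
θ = arctan(0.3292) = 18.22°.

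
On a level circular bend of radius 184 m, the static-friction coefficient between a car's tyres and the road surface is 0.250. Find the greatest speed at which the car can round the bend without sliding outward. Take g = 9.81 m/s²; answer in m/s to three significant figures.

21.2 m/s

The only inward force on a level bend is static friction, so at the limit f_s = μ_s N = μ_s m g = m v²/r.
Mass cancels: v_max = √(μ_s g r) = √(0.250 × 9.81 × 184) = √451.3 = 21.24 m/s.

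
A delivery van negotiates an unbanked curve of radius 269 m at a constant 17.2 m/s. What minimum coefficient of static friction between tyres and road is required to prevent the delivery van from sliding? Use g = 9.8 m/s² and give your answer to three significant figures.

Friction provides the centripetal force: μ_s m g = m v²/r, so μ_s = v²/(g r) = (17.20)²/(9.8 × 269) = 295.8/2636 = 0.1122.

0.112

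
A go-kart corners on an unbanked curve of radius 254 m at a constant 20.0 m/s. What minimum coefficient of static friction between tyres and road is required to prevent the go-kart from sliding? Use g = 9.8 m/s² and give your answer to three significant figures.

0.161

Friction provides the centripetal force: μ_s m g = m v²/r, so μ_s = v²/(g r) = (20.00)²/(9.8 × 254) = 400.0/2489 = 0.1607.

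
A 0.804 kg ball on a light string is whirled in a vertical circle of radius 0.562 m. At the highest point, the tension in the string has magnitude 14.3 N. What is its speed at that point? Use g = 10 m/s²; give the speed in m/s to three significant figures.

At the top, T + mg = mv²/r, so v = √(r(T/m + g)) = √(0.562 × (14.3/0.804 + 10.0)) = √(0.562 × 27.79) = √15.62 = 3.952 m/s.

3.95 m/s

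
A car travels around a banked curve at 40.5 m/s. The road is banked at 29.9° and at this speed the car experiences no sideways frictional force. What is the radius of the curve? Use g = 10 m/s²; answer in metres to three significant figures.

Frictionless banking: tanθ = v²/(rg), so r = v²/(g tanθ).
r = (40.5)²/(10.0 × tan 29.9°) = 1640/(10.0 × 0.5750) = 1640/5.750 = 285.2 m.

285 m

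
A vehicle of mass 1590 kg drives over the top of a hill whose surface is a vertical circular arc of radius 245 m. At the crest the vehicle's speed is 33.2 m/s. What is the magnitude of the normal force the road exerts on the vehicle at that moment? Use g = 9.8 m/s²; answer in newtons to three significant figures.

At the crest the centripetal acceleration points downward (toward the centre of the arc), so mg − N = mv²/r.
N = m(g − v²/r) = 1590 × (9.8 − (33.2)²/245) = 1590 × (9.8 − 4.499) = 1590 × 5.301 = 8429 N.

8430 N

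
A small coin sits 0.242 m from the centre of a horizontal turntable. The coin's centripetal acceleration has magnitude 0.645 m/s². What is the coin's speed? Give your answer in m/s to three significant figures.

0.395 m/s

a_c = v²/r ⇒ v = √(a_c · r) = √(0.645 × 0.242) = √0.1561 = 0.3951 m/s.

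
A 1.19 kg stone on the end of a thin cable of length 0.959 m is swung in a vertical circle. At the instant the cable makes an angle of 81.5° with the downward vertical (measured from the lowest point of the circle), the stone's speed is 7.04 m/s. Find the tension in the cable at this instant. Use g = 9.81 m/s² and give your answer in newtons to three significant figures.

Take the radial direction toward the centre of the circle as positive. The component of the weight along the string toward the centre is −mg cos φ (φ measured from the bottom), so Newton's second law along the string gives T − mg cos φ = m v²/r.
cos 81.5° = 0.1478, so T = m(v²/r + g cos φ) = 1.19 × ((7.04)²/0.959 + 9.81 × 0.1478) = 1.19 × (51.68 + (1.450)) = 1.19 × 53.13 = 63.23 N.

63.2 N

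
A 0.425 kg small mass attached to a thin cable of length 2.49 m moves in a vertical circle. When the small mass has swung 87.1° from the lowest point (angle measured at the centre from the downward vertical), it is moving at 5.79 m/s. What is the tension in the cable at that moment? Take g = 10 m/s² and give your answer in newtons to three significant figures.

5.94 N

Take the radial direction toward the centre of the circle as positive. The component of the weight along the string toward the centre is −mg cos φ (φ measured from the bottom), so Newton's second law along the string gives T − mg cos φ = m v²/r.
cos 87.1° = 0.05059, so T = m(v²/r + g cos φ) = 0.425 × ((5.79)²/2.49 + 10.0 × 0.05059) = 0.425 × (13.46 + (0.5059)) = 0.425 × 13.97 = 5.937 N.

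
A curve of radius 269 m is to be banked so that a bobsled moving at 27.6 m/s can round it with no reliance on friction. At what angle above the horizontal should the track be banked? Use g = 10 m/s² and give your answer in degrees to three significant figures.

With no friction, the horizontal component of the normal force provides the centripetal force: N sinθ = mv²/r, while N cosθ = mg vertically.
Dividing: tanθ = v²/(r g) = (27.6)²/(269 × 10.0) = 761.8/2690 = 0.2832.
θ = arctan(0.2832) = 15.81°.

15.8°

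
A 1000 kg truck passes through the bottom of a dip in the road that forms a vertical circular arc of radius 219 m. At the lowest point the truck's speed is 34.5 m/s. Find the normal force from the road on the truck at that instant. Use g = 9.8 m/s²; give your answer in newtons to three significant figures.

15200 N

At the lowest point, N points up (toward the centre) and the weight mg points down (away from the centre), so the net inward force is N − mg = mv²/r.
N = m(v²/r + g) = 1000 × ((34.5)²/219 + 9.8) = 1000 × (5.435 + 9.8) = 1000 × 15.23 = 15230 N.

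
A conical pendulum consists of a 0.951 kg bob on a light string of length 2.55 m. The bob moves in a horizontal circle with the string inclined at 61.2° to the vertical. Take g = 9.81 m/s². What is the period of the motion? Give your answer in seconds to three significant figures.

r = L sinθ = 2.235 m. From T sinθ = mω²r and T cosθ = mg: tanθ = ω²r/g, so ω² = g tanθ / r = g/(L cosθ).
ω = √(g/(L cosθ)) = √(9.81/(2.55 × 0.4818)) = √7.986 = 2.826 rad/s.
Period = 2π/ω = 2.223 s.

2.22 s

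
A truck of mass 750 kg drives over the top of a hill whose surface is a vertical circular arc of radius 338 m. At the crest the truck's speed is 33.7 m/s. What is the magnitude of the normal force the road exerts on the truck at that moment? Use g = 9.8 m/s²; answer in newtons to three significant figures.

4830 N

At the crest the centripetal acceleration points downward (toward the centre of the arc), so mg − N = mv²/r.
N = m(g − v²/r) = 750 × (9.8 − (33.7)²/338) = 750 × (9.8 − 3.360) = 750 × 6.440 = 4830 N.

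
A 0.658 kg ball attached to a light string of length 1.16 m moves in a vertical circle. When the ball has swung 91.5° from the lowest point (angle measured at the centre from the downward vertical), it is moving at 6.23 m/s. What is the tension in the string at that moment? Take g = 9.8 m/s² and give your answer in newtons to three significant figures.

21.8 N

Take the radial direction toward the centre of the circle as positive. The component of the weight along the string toward the centre is −mg cos φ (φ measured from the bottom), so Newton's second law along the string gives T − mg cos φ = m v²/r.
cos 91.5° = -0.02618, so T = m(v²/r + g cos φ) = 0.658 × ((6.23)²/1.16 + 9.8 × -0.02618) = 0.658 × (33.46 + (-0.2565)) = 0.658 × 33.20 = 21.85 N.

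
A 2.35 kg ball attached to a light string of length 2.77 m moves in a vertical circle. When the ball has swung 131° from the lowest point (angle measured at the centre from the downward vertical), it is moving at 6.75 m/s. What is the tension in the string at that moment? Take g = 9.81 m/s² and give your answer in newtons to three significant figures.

23.5 N

Take the radial direction toward the centre of the circle as positive. The component of the weight along the string toward the centre is −mg cos φ (φ measured from the bottom), so Newton's second law along the string gives T − mg cos φ = m v²/r.
cos 131° = -0.6561, so T = m(v²/r + g cos φ) = 2.35 × ((6.75)²/2.77 + 9.81 × -0.6561) = 2.35 × (16.45 + (-6.436)) = 2.35 × 10.01 = 23.53 N.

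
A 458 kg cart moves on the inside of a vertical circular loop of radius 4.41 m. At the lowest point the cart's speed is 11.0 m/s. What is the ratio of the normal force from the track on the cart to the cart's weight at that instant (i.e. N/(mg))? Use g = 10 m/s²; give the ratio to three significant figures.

3.74

At the bottom, N − mg = mv²/r, so N = m(v²/r + g) and N/(mg) = v²/(rg) + 1 = (11.0)²/(4.41 × 10.0) + 1 = 2.744 + 1 = 3.744.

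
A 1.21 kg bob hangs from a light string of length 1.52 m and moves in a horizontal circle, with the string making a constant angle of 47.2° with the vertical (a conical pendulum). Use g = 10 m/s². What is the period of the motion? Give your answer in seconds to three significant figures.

r = L sinθ = 1.115 m. From T sinθ = mω²r and T cosθ = mg: tanθ = ω²r/g, so ω² = g tanθ / r = g/(L cosθ).
ω = √(g/(L cosθ)) = √(10.0/(1.52 × 0.6794)) = √9.683 = 3.112 rad/s.
Period = 2π/ω = 2.019 s.

2.02 s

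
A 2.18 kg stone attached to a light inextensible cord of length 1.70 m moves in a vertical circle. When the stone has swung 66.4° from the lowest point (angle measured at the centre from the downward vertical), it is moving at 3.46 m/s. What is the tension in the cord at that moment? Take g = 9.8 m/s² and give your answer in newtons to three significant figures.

23.9 N

Take the radial direction toward the centre of the circle as positive. The component of the weight along the string toward the centre is −mg cos φ (φ measured from the bottom), so Newton's second law along the string gives T − mg cos φ = m v²/r.
cos 66.4° = 0.4003, so T = m(v²/r + g cos φ) = 2.18 × ((3.46)²/1.70 + 9.8 × 0.4003) = 2.18 × (7.042 + (3.923)) = 2.18 × 10.97 = 23.90 N.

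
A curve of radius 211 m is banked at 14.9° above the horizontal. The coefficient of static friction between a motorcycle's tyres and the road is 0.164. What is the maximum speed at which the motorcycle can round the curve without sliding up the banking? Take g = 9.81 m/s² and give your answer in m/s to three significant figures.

30.5 m/s

At the maximum speed, friction acts down the slope at its limiting value f = μN. Radially (horizontal, toward centre): N sinθ + μN cosθ = mv²/r. Vertically: N cosθ − μN sinθ = mg.
Dividing: v² = r g (sinθ + μcosθ)/(cosθ − μsinθ).
sinθ + μcosθ = 0.2571 + 0.164×0.9664 = 0.4156; cosθ − μsinθ = 0.9664 − 0.164×0.2571 = 0.9242.
v² = 211 × 9.81 × 0.4156/0.9242 = 930.8 m²/s², so v = 30.51 m/s.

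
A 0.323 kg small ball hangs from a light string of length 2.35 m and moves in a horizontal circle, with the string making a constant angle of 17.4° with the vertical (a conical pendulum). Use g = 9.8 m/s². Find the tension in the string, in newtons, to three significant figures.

Vertically the bob has no acceleration, so T cosθ = mg.
T = mg/cosθ = 0.323 × 9.8 / cos 17.4° = 3.165/0.9542 = 3.317 N.

3.32 N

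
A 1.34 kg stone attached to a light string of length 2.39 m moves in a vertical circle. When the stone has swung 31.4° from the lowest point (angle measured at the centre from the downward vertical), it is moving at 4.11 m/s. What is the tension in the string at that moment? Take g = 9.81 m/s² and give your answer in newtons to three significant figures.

20.7 N

Take the radial direction toward the centre of the circle as positive. The component of the weight along the string toward the centre is −mg cos φ (φ measured from the bottom), so Newton's second law along the string gives T − mg cos φ = m v²/r.
cos 31.4° = 0.8536, so T = m(v²/r + g cos φ) = 1.34 × ((4.11)²/2.39 + 9.81 × 0.8536) = 1.34 × (7.068 + (8.373)) = 1.34 × 15.44 = 20.69 N.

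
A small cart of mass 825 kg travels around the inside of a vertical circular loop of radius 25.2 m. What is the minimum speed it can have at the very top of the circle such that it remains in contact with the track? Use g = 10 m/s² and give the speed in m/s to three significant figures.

15.9 m/s

At the highest point the centre is directly below, so both the weight and N act inward: N + mg = mv²/r.
At minimum speed N → 0, so mg = mv_min²/r ⇒ v_min = √(g r) = √(10.0 × 25.2) = 15.87 m/s.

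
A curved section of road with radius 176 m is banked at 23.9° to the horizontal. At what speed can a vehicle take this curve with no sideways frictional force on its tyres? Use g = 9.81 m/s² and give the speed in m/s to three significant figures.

27.7 m/s

On a frictionless banked curve, N sinθ = mv²/r and N cosθ = mg, so tanθ = v²/(rg).
v = √(r g tanθ) = √(176 × 9.81 × tan 23.9°) = √(176 × 9.81 × 0.4431) = √765.1 = 27.66 m/s.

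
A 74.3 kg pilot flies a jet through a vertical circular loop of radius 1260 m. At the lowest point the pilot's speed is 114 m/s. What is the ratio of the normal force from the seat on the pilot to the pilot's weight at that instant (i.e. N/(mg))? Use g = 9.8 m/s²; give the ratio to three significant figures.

2.05

At the bottom, N − mg = mv²/r, so N = m(v²/r + g) and N/(mg) = v²/(rg) + 1 = (114)²/(1260 × 9.8) + 1 = 1.052 + 1 = 2.052.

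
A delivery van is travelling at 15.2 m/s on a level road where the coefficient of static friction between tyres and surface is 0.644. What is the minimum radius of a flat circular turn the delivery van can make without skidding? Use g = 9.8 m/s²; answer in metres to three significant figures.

At the limit, μ_s m g = m v²/r, so r_min = v²/(μ_s g) = (15.2)²/(0.644 × 9.8) = 231.0/6.311 = 36.61 m.

36.6 m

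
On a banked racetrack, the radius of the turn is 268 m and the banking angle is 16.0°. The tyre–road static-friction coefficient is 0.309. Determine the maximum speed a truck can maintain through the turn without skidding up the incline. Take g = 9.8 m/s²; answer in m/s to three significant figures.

At the maximum speed, friction acts down the slope at its limiting value f = μN. Radially (horizontal, toward centre): N sinθ + μN cosθ = mv²/r. Vertically: N cosθ − μN sinθ = mg.
Dividing: v² = r g (sinθ + μcosθ)/(cosθ − μsinθ).
sinθ + μcosθ = 0.2756 + 0.309×0.9613 = 0.5727; cosθ − μsinθ = 0.9613 − 0.309×0.2756 = 0.8761.
v² = 268 × 9.8 × 0.5727/0.8761 = 1717 m²/s², so v = 41.43 m/s.

41.4 m/s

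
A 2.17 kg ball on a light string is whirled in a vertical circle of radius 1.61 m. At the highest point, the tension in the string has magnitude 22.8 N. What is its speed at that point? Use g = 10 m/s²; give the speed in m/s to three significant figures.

At the top, T + mg = mv²/r, so v = √(r(T/m + g)) = √(1.61 × (22.8/2.17 + 10.0)) = √(1.61 × 20.51) = √33.02 = 5.746 m/s.

5.75 m/s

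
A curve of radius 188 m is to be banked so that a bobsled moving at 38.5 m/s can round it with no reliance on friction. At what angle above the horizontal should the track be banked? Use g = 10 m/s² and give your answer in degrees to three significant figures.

38.3°

With no friction, the horizontal component of the normal force provides the centripetal force: N sinθ = mv²/r, while N cosθ = mg vertically.
Dividing: tanθ = v²/(r g) = (38.5)²/(188 × 10.0) = 1482/1880 = 0.7884.
θ = arctan(0.7884) = 38.25°.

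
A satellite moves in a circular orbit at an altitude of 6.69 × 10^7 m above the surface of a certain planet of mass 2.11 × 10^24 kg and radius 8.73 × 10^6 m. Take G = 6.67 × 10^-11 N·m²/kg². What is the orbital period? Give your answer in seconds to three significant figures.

r = R + h = 8.73 × 10^6 + 6.69 × 10^7 = 7.563 × 10^7 m. Gravity provides the centripetal force: G M m / r² = m v² / r ⇒ v = √(GM/r) = 1364 m/s.
T = 2πr/v = 2π × 7.563 × 10^7 / 1364 = 348400 s.

348000 s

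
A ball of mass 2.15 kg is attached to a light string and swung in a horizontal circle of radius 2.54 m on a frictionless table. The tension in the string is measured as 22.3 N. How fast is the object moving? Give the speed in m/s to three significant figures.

5.13 m/s

T = m v²/r ⇒ v = √(T r / m) = √(22.3 × 2.54 / 2.15) = √26.35 = 5.133 m/s.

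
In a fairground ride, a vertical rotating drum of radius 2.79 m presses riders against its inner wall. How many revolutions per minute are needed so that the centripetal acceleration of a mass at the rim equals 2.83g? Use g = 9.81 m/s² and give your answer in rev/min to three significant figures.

Require ω²r = 2.83g, so ω = √(2.83 × 9.81/2.79) = 3.154 rad/s.
In rev/min: ω × 60/(2π) = 3.154 × 60/(2π) = 30.12 rev/min.

30.1 rev/min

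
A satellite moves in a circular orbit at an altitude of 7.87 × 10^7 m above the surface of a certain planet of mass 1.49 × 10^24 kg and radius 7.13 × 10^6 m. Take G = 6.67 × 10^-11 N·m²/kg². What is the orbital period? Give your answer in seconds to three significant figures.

r = R + h = 7.13 × 10^6 + 7.87 × 10^7 = 8.583 × 10^7 m. Gravity provides the centripetal force: G M m / r² = m v² / r ⇒ v = √(GM/r) = 1076 m/s.
T = 2πr/v = 2π × 8.583 × 10^7 / 1076 = 501200 s.

501000 s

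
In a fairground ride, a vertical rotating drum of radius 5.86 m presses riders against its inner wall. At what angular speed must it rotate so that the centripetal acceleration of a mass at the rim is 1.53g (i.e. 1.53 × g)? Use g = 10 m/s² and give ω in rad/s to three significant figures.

1.62 rad/s

Centripetal acceleration a_c = ω²r. Setting ω²r = 1.53g:
ω = √(1.53g / r) = √(1.53 × 10.0 / 5.86) = √2.611 = 1.616 rad/s.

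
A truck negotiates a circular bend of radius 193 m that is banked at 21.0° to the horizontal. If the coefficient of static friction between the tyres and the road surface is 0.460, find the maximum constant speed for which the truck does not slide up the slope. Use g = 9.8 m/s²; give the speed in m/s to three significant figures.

44.0 m/s

At the maximum speed, friction acts down the slope at its limiting value f = μN. Radially (horizontal, toward centre): N sinθ + μN cosθ = mv²/r. Vertically: N cosθ − μN sinθ = mg.
Dividing: v² = r g (sinθ + μcosθ)/(cosθ − μsinθ).
sinθ + μcosθ = 0.3584 + 0.460×0.9336 = 0.7878; cosθ − μsinθ = 0.9336 − 0.460×0.3584 = 0.7687.
v² = 193 × 9.8 × 0.7878/0.7687 = 1938 m²/s², so v = 44.03 m/s.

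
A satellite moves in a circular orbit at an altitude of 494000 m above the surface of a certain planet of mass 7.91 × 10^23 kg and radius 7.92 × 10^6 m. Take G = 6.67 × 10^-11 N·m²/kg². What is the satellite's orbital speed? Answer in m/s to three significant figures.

Orbital radius r = R + h = 7.92 × 10^6 + 494000 = 8.414 × 10^6 m.
Gravity supplies the centripetal force: G M m / r² = m v² / r, so v = √(GM/r).
v = √(6.67 × 10^-11 × 7.91 × 10^23 / 8.414 × 10^6) = √(6.270 × 10^6) = 2504 m/s.

2500 m/s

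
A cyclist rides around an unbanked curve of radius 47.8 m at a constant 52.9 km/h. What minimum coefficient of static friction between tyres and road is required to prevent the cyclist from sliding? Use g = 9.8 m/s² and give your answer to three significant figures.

v = 52.9/3.6 = 14.69 m/s.
Friction provides the centripetal force: μ_s m g = m v²/r, so μ_s = v²/(g r) = (14.69)²/(9.8 × 47.8) = 215.9/468.4 = 0.4609.

0.461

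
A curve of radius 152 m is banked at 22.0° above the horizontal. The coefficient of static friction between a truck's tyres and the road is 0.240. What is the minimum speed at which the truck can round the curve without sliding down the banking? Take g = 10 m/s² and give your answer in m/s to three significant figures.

15.1 m/s

At the minimum speed, friction acts up the slope at its limiting value f = μN. Radially (horizontal, toward centre): N sinθ − μN cosθ = mv²/r. Vertically: N cosθ + μN sinθ = mg.
Dividing: v² = r g (sinθ − μcosθ)/(cosθ + μsinθ).
sinθ − μcosθ = 0.3746 − 0.240×0.9272 = 0.1521; cosθ + μsinθ = 0.9272 + 0.240×0.3746 = 1.017.
v² = 152 × 10.0 × 0.1521/1.017 = 227.3 m²/s², so v = 15.08 m/s.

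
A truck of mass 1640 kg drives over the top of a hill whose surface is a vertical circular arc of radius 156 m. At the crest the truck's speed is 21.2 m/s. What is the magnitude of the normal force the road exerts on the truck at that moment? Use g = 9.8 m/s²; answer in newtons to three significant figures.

At the crest the centripetal acceleration points downward (toward the centre of the arc), so mg − N = mv²/r.
N = m(g − v²/r) = 1640 × (9.8 − (21.2)²/156) = 1640 × (9.8 − 2.881) = 1640 × 6.919 = 11350 N.

11300 N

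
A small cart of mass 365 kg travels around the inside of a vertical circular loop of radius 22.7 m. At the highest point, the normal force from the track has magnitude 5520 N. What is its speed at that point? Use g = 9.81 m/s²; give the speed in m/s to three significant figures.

23.8 m/s

At the top, N + mg = mv²/r, so v = √(r(N/m + g)) = √(22.7 × (5520/365 + 9.81)) = √(22.7 × 24.93) = √566.0 = 23.79 m/s.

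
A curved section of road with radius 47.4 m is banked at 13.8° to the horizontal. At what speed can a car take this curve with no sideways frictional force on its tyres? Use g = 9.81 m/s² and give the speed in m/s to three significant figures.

10.7 m/s

On a frictionless banked curve, N sinθ = mv²/r and N cosθ = mg, so tanθ = v²/(rg).
v = √(r g tanθ) = √(47.4 × 9.81 × tan 13.8°) = √(47.4 × 9.81 × 0.2456) = √114.2 = 10.69 m/s.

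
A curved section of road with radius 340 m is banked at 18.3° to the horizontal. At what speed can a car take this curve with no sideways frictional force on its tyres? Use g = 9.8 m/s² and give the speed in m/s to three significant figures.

On a frictionless banked curve, N sinθ = mv²/r and N cosθ = mg, so tanθ = v²/(rg).
v = √(r g tanθ) = √(340 × 9.8 × tan 18.3°) = √(340 × 9.8 × 0.3307) = √1102 = 33.20 m/s.

33.2 m/s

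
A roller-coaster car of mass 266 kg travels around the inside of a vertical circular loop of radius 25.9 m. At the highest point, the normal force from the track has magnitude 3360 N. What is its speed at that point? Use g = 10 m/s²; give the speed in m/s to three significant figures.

At the top, N + mg = mv²/r, so v = √(r(N/m + g)) = √(25.9 × (3360/266 + 10.0)) = √(25.9 × 22.63) = √586.2 = 24.21 m/s.

24.2 m/s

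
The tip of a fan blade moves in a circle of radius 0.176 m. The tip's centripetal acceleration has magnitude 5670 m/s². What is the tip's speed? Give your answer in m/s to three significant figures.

a_c = v²/r ⇒ v = √(a_c · r) = √(5670 × 0.176) = √997.9 = 31.59 m/s.

31.6 m/s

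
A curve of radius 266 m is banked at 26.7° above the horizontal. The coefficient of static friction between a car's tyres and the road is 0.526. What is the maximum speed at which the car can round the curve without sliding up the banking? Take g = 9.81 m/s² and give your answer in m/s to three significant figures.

At the maximum speed, friction acts down the slope at its limiting value f = μN. Radially (horizontal, toward centre): N sinθ + μN cosθ = mv²/r. Vertically: N cosθ − μN sinθ = mg.
Dividing: v² = r g (sinθ + μcosθ)/(cosθ − μsinθ).
sinθ + μcosθ = 0.4493 + 0.526×0.8934 = 0.9192; cosθ − μsinθ = 0.8934 − 0.526×0.4493 = 0.6570.
v² = 266 × 9.81 × 0.9192/0.6570 = 3651 m²/s², so v = 60.42 m/s.

60.4 m/s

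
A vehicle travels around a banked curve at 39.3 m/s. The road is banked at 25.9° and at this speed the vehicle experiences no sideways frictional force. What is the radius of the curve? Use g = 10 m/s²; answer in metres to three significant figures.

Frictionless banking: tanθ = v²/(rg), so r = v²/(g tanθ).
r = (39.3)²/(10.0 × tan 25.9°) = 1544/(10.0 × 0.4856) = 1544/4.856 = 318.1 m.

318 m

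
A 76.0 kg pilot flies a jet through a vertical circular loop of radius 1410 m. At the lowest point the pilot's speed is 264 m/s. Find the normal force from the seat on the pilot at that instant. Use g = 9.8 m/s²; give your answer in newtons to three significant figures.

4500 N

At the lowest point, N points up (toward the centre) and the weight mg points down (away from the centre), so the net inward force is N − mg = mv²/r.
N = m(v²/r + g) = 76.0 × ((264)²/1410 + 9.8) = 76.0 × (49.43 + 9.8) = 76.0 × 59.23 = 4501 N.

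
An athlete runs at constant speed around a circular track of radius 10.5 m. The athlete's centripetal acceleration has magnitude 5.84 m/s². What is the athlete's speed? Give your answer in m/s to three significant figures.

a_c = v²/r ⇒ v = √(a_c · r) = √(5.84 × 10.5) = √61.32 = 7.831 m/s.

7.83 m/s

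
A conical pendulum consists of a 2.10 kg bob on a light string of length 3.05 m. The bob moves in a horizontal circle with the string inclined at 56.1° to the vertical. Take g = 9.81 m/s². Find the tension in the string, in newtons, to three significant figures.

Vertically the bob has no acceleration, so T cosθ = mg.
T = mg/cosθ = 2.10 × 9.81 / cos 56.1° = 20.60/0.5577 = 36.94 N.

36.9 N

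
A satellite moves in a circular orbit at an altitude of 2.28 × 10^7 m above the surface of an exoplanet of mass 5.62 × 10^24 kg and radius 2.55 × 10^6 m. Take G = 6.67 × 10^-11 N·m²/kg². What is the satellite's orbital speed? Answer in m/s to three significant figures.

3850 m/s

Orbital radius r = R + h = 2.55 × 10^6 + 2.28 × 10^7 = 2.535 × 10^7 m.
Gravity supplies the centripetal force: G M m / r² = m v² / r, so v = √(GM/r).
v = √(6.67 × 10^-11 × 5.62 × 10^24 / 2.535 × 10^7) = √(1.479 × 10^7) = 3845 m/s.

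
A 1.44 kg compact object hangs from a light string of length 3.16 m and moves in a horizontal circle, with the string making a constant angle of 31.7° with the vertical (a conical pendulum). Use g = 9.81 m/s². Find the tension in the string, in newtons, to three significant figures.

Vertically the bob has no acceleration, so T cosθ = mg.
T = mg/cosθ = 1.44 × 9.81 / cos 31.7° = 14.13/0.8508 = 16.60 N.

16.6 N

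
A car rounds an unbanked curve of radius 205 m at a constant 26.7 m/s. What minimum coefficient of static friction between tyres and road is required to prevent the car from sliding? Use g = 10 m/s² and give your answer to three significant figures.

0.348

Friction provides the centripetal force: μ_s m g = m v²/r, so μ_s = v²/(g r) = (26.70)²/(10.0 × 205) = 712.9/2050 = 0.3478.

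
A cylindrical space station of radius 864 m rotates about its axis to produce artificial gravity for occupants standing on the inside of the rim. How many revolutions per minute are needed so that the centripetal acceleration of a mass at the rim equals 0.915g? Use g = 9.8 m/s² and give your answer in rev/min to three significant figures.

Require ω²r = 0.915g, so ω = √(0.915 × 9.8/864) = 0.1019 rad/s.
In rev/min: ω × 60/(2π) = 0.1019 × 60/(2π) = 0.9728 rev/min.

0.973 rev/min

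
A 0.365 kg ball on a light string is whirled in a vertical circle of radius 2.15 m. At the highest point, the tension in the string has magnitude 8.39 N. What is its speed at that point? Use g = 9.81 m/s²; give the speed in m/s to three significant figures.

At the top, T + mg = mv²/r, so v = √(r(T/m + g)) = √(2.15 × (8.39/0.365 + 9.81)) = √(2.15 × 32.80) = √70.51 = 8.397 m/s.

8.40 m/s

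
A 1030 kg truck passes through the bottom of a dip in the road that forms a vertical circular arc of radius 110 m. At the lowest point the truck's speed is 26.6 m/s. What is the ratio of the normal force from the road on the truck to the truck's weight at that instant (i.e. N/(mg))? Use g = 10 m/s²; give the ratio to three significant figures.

At the bottom, N − mg = mv²/r, so N = m(v²/r + g) and N/(mg) = v²/(rg) + 1 = (26.6)²/(110 × 10.0) + 1 = 0.6432 + 1 = 1.643.

1.64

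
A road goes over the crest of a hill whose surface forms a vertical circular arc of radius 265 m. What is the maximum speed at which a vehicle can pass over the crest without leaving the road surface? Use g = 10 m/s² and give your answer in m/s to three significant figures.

At the crest the centre of the circle is below the vehicle, so the net downward (centripetal) force is mg − N = mv²/r.
The vehicle leaves the road when N → 0, giving v_max = √(g r) = √(10.0 × 265) = 51.48 m/s.

51.5 m/s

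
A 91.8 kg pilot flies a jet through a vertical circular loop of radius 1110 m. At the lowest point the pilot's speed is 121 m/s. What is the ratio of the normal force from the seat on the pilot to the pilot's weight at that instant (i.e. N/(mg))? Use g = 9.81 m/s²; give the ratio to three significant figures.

At the bottom, N − mg = mv²/r, so N = m(v²/r + g) and N/(mg) = v²/(rg) + 1 = (121)²/(1110 × 9.81) + 1 = 1.345 + 1 = 2.345.

2.34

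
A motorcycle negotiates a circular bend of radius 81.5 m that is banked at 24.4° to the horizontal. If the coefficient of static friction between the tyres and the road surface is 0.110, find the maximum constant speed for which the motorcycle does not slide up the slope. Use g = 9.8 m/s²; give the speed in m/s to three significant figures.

21.8 m/s

At the maximum speed, friction acts down the slope at its limiting value f = μN. Radially (horizontal, toward centre): N sinθ + μN cosθ = mv²/r. Vertically: N cosθ − μN sinθ = mg.
Dividing: v² = r g (sinθ + μcosθ)/(cosθ − μsinθ).
sinθ + μcosθ = 0.4131 + 0.110×0.9107 = 0.5133; cosθ − μsinθ = 0.9107 − 0.110×0.4131 = 0.8652.
v² = 81.5 × 9.8 × 0.5133/0.8652 = 473.8 m²/s², so v = 21.77 m/s.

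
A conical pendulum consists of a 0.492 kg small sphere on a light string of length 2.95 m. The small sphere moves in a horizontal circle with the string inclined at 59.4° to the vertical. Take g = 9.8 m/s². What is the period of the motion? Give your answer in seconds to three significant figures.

r = L sinθ = 2.539 m. From T sinθ = mω²r and T cosθ = mg: tanθ = ω²r/g, so ω² = g tanθ / r = g/(L cosθ).
ω = √(g/(L cosθ)) = √(9.8/(2.95 × 0.5090)) = √6.526 = 2.555 rad/s.
Period = 2π/ω = 2.460 s.

2.46 s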